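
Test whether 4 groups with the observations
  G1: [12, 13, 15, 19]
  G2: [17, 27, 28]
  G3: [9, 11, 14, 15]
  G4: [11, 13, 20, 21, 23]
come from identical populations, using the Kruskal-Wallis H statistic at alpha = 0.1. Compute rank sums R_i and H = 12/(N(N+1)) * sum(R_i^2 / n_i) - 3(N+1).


Step 1: Combine all N = 16 observations and assign midranks.
sorted (value, group, rank): (9,G3,1), (11,G3,2.5), (11,G4,2.5), (12,G1,4), (13,G1,5.5), (13,G4,5.5), (14,G3,7), (15,G1,8.5), (15,G3,8.5), (17,G2,10), (19,G1,11), (20,G4,12), (21,G4,13), (23,G4,14), (27,G2,15), (28,G2,16)
Step 2: Sum ranks within each group.
R_1 = 29 (n_1 = 4)
R_2 = 41 (n_2 = 3)
R_3 = 19 (n_3 = 4)
R_4 = 47 (n_4 = 5)
Step 3: H = 12/(N(N+1)) * sum(R_i^2/n_i) - 3(N+1)
     = 12/(16*17) * (29^2/4 + 41^2/3 + 19^2/4 + 47^2/5) - 3*17
     = 0.044118 * 1302.63 - 51
     = 6.469118.
Step 4: Ties present; correction factor C = 1 - 18/(16^3 - 16) = 0.995588. Corrected H = 6.469118 / 0.995588 = 6.497784.
Step 5: Under H0, H ~ chi^2(3); p-value = 0.089750.
Step 6: alpha = 0.1. reject H0.

H = 6.4978, df = 3, p = 0.089750, reject H0.


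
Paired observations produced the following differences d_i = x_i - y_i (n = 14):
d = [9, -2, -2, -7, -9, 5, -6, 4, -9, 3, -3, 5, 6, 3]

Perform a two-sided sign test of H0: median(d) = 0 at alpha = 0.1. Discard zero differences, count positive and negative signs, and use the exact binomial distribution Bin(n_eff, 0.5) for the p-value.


Step 1: Discard zero differences. Original n = 14; n_eff = number of nonzero differences = 14.
Nonzero differences (with sign): +9, -2, -2, -7, -9, +5, -6, +4, -9, +3, -3, +5, +6, +3
Step 2: Count signs: positive = 7, negative = 7.
Step 3: Under H0: P(positive) = 0.5, so the number of positives S ~ Bin(14, 0.5).
Step 4: Two-sided exact p-value = sum of Bin(14,0.5) probabilities at or below the observed probability = 1.000000.
Step 5: alpha = 0.1. fail to reject H0.

n_eff = 14, pos = 7, neg = 7, p = 1.000000, fail to reject H0.


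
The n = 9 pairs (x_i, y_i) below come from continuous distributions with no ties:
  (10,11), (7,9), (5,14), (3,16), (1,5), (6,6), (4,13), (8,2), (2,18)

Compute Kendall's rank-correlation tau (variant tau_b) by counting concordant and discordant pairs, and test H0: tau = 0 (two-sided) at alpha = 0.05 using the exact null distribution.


Step 1: Enumerate the 36 unordered pairs (i,j) with i<j and classify each by sign(x_j-x_i) * sign(y_j-y_i).
  (1,2):dx=-3,dy=-2->C; (1,3):dx=-5,dy=+3->D; (1,4):dx=-7,dy=+5->D; (1,5):dx=-9,dy=-6->C
  (1,6):dx=-4,dy=-5->C; (1,7):dx=-6,dy=+2->D; (1,8):dx=-2,dy=-9->C; (1,9):dx=-8,dy=+7->D
  (2,3):dx=-2,dy=+5->D; (2,4):dx=-4,dy=+7->D; (2,5):dx=-6,dy=-4->C; (2,6):dx=-1,dy=-3->C
  (2,7):dx=-3,dy=+4->D; (2,8):dx=+1,dy=-7->D; (2,9):dx=-5,dy=+9->D; (3,4):dx=-2,dy=+2->D
  (3,5):dx=-4,dy=-9->C; (3,6):dx=+1,dy=-8->D; (3,7):dx=-1,dy=-1->C; (3,8):dx=+3,dy=-12->D
  (3,9):dx=-3,dy=+4->D; (4,5):dx=-2,dy=-11->C; (4,6):dx=+3,dy=-10->D; (4,7):dx=+1,dy=-3->D
  (4,8):dx=+5,dy=-14->D; (4,9):dx=-1,dy=+2->D; (5,6):dx=+5,dy=+1->C; (5,7):dx=+3,dy=+8->C
  (5,8):dx=+7,dy=-3->D; (5,9):dx=+1,dy=+13->C; (6,7):dx=-2,dy=+7->D; (6,8):dx=+2,dy=-4->D
  (6,9):dx=-4,dy=+12->D; (7,8):dx=+4,dy=-11->D; (7,9):dx=-2,dy=+5->D; (8,9):dx=-6,dy=+16->D
Step 2: C = 12, D = 24, total pairs = 36.
Step 3: tau = (C - D)/(n(n-1)/2) = (12 - 24)/36 = -0.333333.
Step 4: Exact two-sided p-value (enumerate n! = 362880 permutations of y under H0): p = 0.259518.
Step 5: alpha = 0.05. fail to reject H0.

tau_b = -0.3333 (C=12, D=24), p = 0.259518, fail to reject H0.


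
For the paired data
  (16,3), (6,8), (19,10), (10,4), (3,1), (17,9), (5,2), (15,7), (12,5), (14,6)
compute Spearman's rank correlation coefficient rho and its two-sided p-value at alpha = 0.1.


Step 1: Rank x and y separately (midranks; no ties here).
rank(x): 16->8, 6->3, 19->10, 10->4, 3->1, 17->9, 5->2, 15->7, 12->5, 14->6
rank(y): 3->3, 8->8, 10->10, 4->4, 1->1, 9->9, 2->2, 7->7, 5->5, 6->6
Step 2: d_i = R_x(i) - R_y(i); compute d_i^2.
  (8-3)^2=25, (3-8)^2=25, (10-10)^2=0, (4-4)^2=0, (1-1)^2=0, (9-9)^2=0, (2-2)^2=0, (7-7)^2=0, (5-5)^2=0, (6-6)^2=0
sum(d^2) = 50.
Step 3: rho = 1 - 6*50 / (10*(10^2 - 1)) = 1 - 300/990 = 0.696970.
Step 4: Under H0, t = rho * sqrt((n-2)/(1-rho^2)) = 2.7490 ~ t(8).
Step 5: Two-sided p-value from the t-distribution with 8 df = 0.025097.
Step 6: alpha = 0.1. reject H0.

rho = 0.6970, p = 0.025097, reject H0 at alpha = 0.1.


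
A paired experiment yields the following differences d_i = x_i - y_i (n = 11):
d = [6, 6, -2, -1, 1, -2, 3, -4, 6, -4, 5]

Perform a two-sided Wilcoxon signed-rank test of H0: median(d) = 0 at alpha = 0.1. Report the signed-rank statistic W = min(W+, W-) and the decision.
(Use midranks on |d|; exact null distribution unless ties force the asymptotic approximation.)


Step 1: Drop any zero differences (none here) and take |d_i|.
|d| = [6, 6, 2, 1, 1, 2, 3, 4, 6, 4, 5]
Step 2: Midrank |d_i| (ties get averaged ranks).
ranks: |6|->10, |6|->10, |2|->3.5, |1|->1.5, |1|->1.5, |2|->3.5, |3|->5, |4|->6.5, |6|->10, |4|->6.5, |5|->8
Step 3: Attach original signs; sum ranks with positive sign and with negative sign.
W+ = 10 + 10 + 1.5 + 5 + 10 + 8 = 44.5
W- = 3.5 + 1.5 + 3.5 + 6.5 + 6.5 = 21.5
(Check: W+ + W- = 66 should equal n(n+1)/2 = 66.)
Step 4: Test statistic W = min(W+, W-) = 21.5.
Step 5: Ties in |d|, so use the tie-corrected normal approximation.
        E[W] = n(n+1)/4 = 11*12/4 = 33.
        Tie groups: |d|=1 (t=2), |d|=2 (t=2), |d|=4 (t=2), |d|=6 (t=3); sum(t^3 - t) = 42.
        Var[W] = n(n+1)(2n+1)/24 - sum(t^3-t)/48 = 3036/24 - 42/48 = 125.625.
        z = (W - E[W]) / sqrt(Var[W]) = (21.5 - 33) / 11.2083 = -1.0260.
        Two-sided p = 2*Phi(z) = 0.304878.
Step 6: alpha = 0.1. fail to reject H0.

W+ = 44.5, W- = 21.5, W = min = 21.5, p = 0.304878, fail to reject H0.


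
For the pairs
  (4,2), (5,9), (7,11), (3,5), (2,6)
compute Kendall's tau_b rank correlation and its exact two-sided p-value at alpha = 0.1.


Step 1: Enumerate the 10 unordered pairs (i,j) with i<j and classify each by sign(x_j-x_i) * sign(y_j-y_i).
  (1,2):dx=+1,dy=+7->C; (1,3):dx=+3,dy=+9->C; (1,4):dx=-1,dy=+3->D; (1,5):dx=-2,dy=+4->D
  (2,3):dx=+2,dy=+2->C; (2,4):dx=-2,dy=-4->C; (2,5):dx=-3,dy=-3->C; (3,4):dx=-4,dy=-6->C
  (3,5):dx=-5,dy=-5->C; (4,5):dx=-1,dy=+1->D
Step 2: C = 7, D = 3, total pairs = 10.
Step 3: tau = (C - D)/(n(n-1)/2) = (7 - 3)/10 = 0.400000.
Step 4: Exact two-sided p-value (enumerate n! = 120 permutations of y under H0): p = 0.483333.
Step 5: alpha = 0.1. fail to reject H0.

tau_b = 0.4000 (C=7, D=3), p = 0.483333, fail to reject H0.


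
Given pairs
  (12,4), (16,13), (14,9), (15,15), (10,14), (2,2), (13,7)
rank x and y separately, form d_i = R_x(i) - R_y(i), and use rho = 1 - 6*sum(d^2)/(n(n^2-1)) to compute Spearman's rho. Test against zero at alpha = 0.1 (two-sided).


Step 1: Rank x and y separately (midranks; no ties here).
rank(x): 12->3, 16->7, 14->5, 15->6, 10->2, 2->1, 13->4
rank(y): 4->2, 13->5, 9->4, 15->7, 14->6, 2->1, 7->3
Step 2: d_i = R_x(i) - R_y(i); compute d_i^2.
  (3-2)^2=1, (7-5)^2=4, (5-4)^2=1, (6-7)^2=1, (2-6)^2=16, (1-1)^2=0, (4-3)^2=1
sum(d^2) = 24.
Step 3: rho = 1 - 6*24 / (7*(7^2 - 1)) = 1 - 144/336 = 0.571429.
Step 4: Under H0, t = rho * sqrt((n-2)/(1-rho^2)) = 1.5570 ~ t(5).
Step 5: Two-sided p-value from the t-distribution with 5 df = 0.180202.
Step 6: alpha = 0.1. fail to reject H0.

rho = 0.5714, p = 0.180202, fail to reject H0 at alpha = 0.1.


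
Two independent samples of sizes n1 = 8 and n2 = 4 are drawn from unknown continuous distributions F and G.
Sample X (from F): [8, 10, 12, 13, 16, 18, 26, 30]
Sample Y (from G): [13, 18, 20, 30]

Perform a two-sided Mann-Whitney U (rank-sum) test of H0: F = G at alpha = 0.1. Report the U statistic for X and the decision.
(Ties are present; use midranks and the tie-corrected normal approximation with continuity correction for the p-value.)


Step 1: Combine and sort all 12 observations; assign midranks.
sorted (value, group): (8,X), (10,X), (12,X), (13,X), (13,Y), (16,X), (18,X), (18,Y), (20,Y), (26,X), (30,X), (30,Y)
ranks: 8->1, 10->2, 12->3, 13->4.5, 13->4.5, 16->6, 18->7.5, 18->7.5, 20->9, 26->10, 30->11.5, 30->11.5
Step 2: Rank sum for X: R1 = 1 + 2 + 3 + 4.5 + 6 + 7.5 + 10 + 11.5 = 45.5.
Step 3: U_X = R1 - n1(n1+1)/2 = 45.5 - 8*9/2 = 45.5 - 36 = 9.5.
       U_Y = n1*n2 - U_X = 32 - 9.5 = 22.5.
Step 4: Ties are present, so use the tie-corrected normal approximation (with continuity correction) for the p-value.
Step 5: p-value = 0.305629; compare to alpha = 0.1. fail to reject H0.

U_X = 9.5, p = 0.305629, fail to reject H0 at alpha = 0.1.


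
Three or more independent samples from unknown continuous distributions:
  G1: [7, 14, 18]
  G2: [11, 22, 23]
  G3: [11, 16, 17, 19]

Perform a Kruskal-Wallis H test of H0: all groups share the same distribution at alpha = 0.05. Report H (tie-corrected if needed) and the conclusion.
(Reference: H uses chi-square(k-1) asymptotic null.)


Step 1: Combine all N = 10 observations and assign midranks.
sorted (value, group, rank): (7,G1,1), (11,G2,2.5), (11,G3,2.5), (14,G1,4), (16,G3,5), (17,G3,6), (18,G1,7), (19,G3,8), (22,G2,9), (23,G2,10)
Step 2: Sum ranks within each group.
R_1 = 12 (n_1 = 3)
R_2 = 21.5 (n_2 = 3)
R_3 = 21.5 (n_3 = 4)
Step 3: H = 12/(N(N+1)) * sum(R_i^2/n_i) - 3(N+1)
     = 12/(10*11) * (12^2/3 + 21.5^2/3 + 21.5^2/4) - 3*11
     = 0.109091 * 317.646 - 33
     = 1.652273.
Step 4: Ties present; correction factor C = 1 - 6/(10^3 - 10) = 0.993939. Corrected H = 1.652273 / 0.993939 = 1.662348.
Step 5: Under H0, H ~ chi^2(2); p-value = 0.435538.
Step 6: alpha = 0.05. fail to reject H0.

H = 1.6623, df = 2, p = 0.435538, fail to reject H0.


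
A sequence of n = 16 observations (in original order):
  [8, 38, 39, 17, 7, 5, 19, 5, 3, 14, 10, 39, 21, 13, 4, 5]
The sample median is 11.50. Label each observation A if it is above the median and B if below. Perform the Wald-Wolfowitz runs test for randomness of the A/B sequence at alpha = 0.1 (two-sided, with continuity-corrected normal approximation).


Step 1: Compute median = 11.50; label A = above, B = below.
Labels in order: BAAABBABBABAAABB  (n_A = 8, n_B = 8)
Step 2: Count runs R = 9.
Step 3: Under H0 (random ordering), E[R] = 2*n_A*n_B/(n_A+n_B) + 1 = 2*8*8/16 + 1 = 9.0000.
        Var[R] = 2*n_A*n_B*(2*n_A*n_B - n_A - n_B) / ((n_A+n_B)^2 * (n_A+n_B-1)) = 14336/3840 = 3.7333.
        SD[R] = 1.9322.
Step 4: R = E[R], so z = 0 with no continuity correction.
Step 5: Two-sided p-value via normal approximation = 2*(1 - Phi(|z|)) = 1.000000.
Step 6: alpha = 0.1. fail to reject H0.

R = 9, z = 0.0000, p = 1.000000, fail to reject H0.


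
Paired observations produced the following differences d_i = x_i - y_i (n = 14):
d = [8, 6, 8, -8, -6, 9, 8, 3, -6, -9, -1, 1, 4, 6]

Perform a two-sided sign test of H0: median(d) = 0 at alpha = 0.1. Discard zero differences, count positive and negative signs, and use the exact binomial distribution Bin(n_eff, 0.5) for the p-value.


Step 1: Discard zero differences. Original n = 14; n_eff = number of nonzero differences = 14.
Nonzero differences (with sign): +8, +6, +8, -8, -6, +9, +8, +3, -6, -9, -1, +1, +4, +6
Step 2: Count signs: positive = 9, negative = 5.
Step 3: Under H0: P(positive) = 0.5, so the number of positives S ~ Bin(14, 0.5).
Step 4: Two-sided exact p-value = sum of Bin(14,0.5) probabilities at or below the observed probability = 0.423950.
Step 5: alpha = 0.1. fail to reject H0.

n_eff = 14, pos = 9, neg = 5, p = 0.423950, fail to reject H0.


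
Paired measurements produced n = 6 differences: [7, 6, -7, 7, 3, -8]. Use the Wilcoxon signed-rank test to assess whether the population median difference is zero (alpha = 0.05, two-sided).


Step 1: Drop any zero differences (none here) and take |d_i|.
|d| = [7, 6, 7, 7, 3, 8]
Step 2: Midrank |d_i| (ties get averaged ranks).
ranks: |7|->4, |6|->2, |7|->4, |7|->4, |3|->1, |8|->6
Step 3: Attach original signs; sum ranks with positive sign and with negative sign.
W+ = 4 + 2 + 4 + 1 = 11
W- = 4 + 6 = 10
(Check: W+ + W- = 21 should equal n(n+1)/2 = 21.)
Step 4: Test statistic W = min(W+, W-) = 10.
Step 5: Ties in |d|, so use the tie-corrected normal approximation.
        E[W] = n(n+1)/4 = 6*7/4 = 10.5.
        Tie groups: |d|=7 (t=3); sum(t^3 - t) = 24.
        Var[W] = n(n+1)(2n+1)/24 - sum(t^3-t)/48 = 546/24 - 24/48 = 22.25.
        z = (W - E[W]) / sqrt(Var[W]) = (10 - 10.5) / 4.7170 = -0.1060.
        Two-sided p = 2*Phi(z) = 0.915583.
Step 6: alpha = 0.05. fail to reject H0.

W+ = 11, W- = 10, W = min = 10, p = 0.915583, fail to reject H0.


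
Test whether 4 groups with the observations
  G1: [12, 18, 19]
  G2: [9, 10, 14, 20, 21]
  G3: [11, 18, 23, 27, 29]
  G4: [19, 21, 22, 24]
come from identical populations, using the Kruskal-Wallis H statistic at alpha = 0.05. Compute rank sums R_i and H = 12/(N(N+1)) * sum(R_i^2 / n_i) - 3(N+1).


Step 1: Combine all N = 17 observations and assign midranks.
sorted (value, group, rank): (9,G2,1), (10,G2,2), (11,G3,3), (12,G1,4), (14,G2,5), (18,G1,6.5), (18,G3,6.5), (19,G1,8.5), (19,G4,8.5), (20,G2,10), (21,G2,11.5), (21,G4,11.5), (22,G4,13), (23,G3,14), (24,G4,15), (27,G3,16), (29,G3,17)
Step 2: Sum ranks within each group.
R_1 = 19 (n_1 = 3)
R_2 = 29.5 (n_2 = 5)
R_3 = 56.5 (n_3 = 5)
R_4 = 48 (n_4 = 4)
Step 3: H = 12/(N(N+1)) * sum(R_i^2/n_i) - 3(N+1)
     = 12/(17*18) * (19^2/3 + 29.5^2/5 + 56.5^2/5 + 48^2/4) - 3*18
     = 0.039216 * 1508.83 - 54
     = 5.169935.
Step 4: Ties present; correction factor C = 1 - 18/(17^3 - 17) = 0.996324. Corrected H = 5.169935 / 0.996324 = 5.189012.
Step 5: Under H0, H ~ chi^2(3); p-value = 0.158469.
Step 6: alpha = 0.05. fail to reject H0.

H = 5.1890, df = 3, p = 0.158469, fail to reject H0.


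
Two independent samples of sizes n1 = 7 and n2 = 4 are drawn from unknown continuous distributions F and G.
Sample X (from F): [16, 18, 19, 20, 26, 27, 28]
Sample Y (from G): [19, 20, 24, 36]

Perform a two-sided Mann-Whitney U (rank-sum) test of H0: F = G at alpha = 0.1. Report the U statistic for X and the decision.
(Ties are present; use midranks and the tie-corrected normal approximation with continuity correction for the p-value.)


Step 1: Combine and sort all 11 observations; assign midranks.
sorted (value, group): (16,X), (18,X), (19,X), (19,Y), (20,X), (20,Y), (24,Y), (26,X), (27,X), (28,X), (36,Y)
ranks: 16->1, 18->2, 19->3.5, 19->3.5, 20->5.5, 20->5.5, 24->7, 26->8, 27->9, 28->10, 36->11
Step 2: Rank sum for X: R1 = 1 + 2 + 3.5 + 5.5 + 8 + 9 + 10 = 39.
Step 3: U_X = R1 - n1(n1+1)/2 = 39 - 7*8/2 = 39 - 28 = 11.
       U_Y = n1*n2 - U_X = 28 - 11 = 17.
Step 4: Ties are present, so use the tie-corrected normal approximation (with continuity correction) for the p-value.
Step 5: p-value = 0.635059; compare to alpha = 0.1. fail to reject H0.

U_X = 11, p = 0.635059, fail to reject H0 at alpha = 0.1.


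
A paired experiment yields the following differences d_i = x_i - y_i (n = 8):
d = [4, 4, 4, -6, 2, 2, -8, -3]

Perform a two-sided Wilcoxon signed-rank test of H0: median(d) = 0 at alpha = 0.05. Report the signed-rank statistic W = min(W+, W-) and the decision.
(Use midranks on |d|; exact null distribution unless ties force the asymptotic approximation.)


Step 1: Drop any zero differences (none here) and take |d_i|.
|d| = [4, 4, 4, 6, 2, 2, 8, 3]
Step 2: Midrank |d_i| (ties get averaged ranks).
ranks: |4|->5, |4|->5, |4|->5, |6|->7, |2|->1.5, |2|->1.5, |8|->8, |3|->3
Step 3: Attach original signs; sum ranks with positive sign and with negative sign.
W+ = 5 + 5 + 5 + 1.5 + 1.5 = 18
W- = 7 + 8 + 3 = 18
(Check: W+ + W- = 36 should equal n(n+1)/2 = 36.)
Step 4: Test statistic W = min(W+, W-) = 18.
Step 5: Ties in |d|, so use the tie-corrected normal approximation.
        E[W] = n(n+1)/4 = 8*9/4 = 18.
        Tie groups: |d|=2 (t=2), |d|=4 (t=3); sum(t^3 - t) = 30.
        Var[W] = n(n+1)(2n+1)/24 - sum(t^3-t)/48 = 1224/24 - 30/48 = 50.375.
        z = (W - E[W]) / sqrt(Var[W]) = (18 - 18) / 7.0975 = 0.0000.
        Two-sided p = 2*Phi(z) = 1.000000.
Step 6: alpha = 0.05. fail to reject H0.

W+ = 18, W- = 18, W = min = 18, p = 1.000000, fail to reject H0.


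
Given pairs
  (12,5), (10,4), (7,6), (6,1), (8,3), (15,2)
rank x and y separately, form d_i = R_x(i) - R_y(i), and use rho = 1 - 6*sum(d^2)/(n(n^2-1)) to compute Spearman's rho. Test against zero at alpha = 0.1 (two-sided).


Step 1: Rank x and y separately (midranks; no ties here).
rank(x): 12->5, 10->4, 7->2, 6->1, 8->3, 15->6
rank(y): 5->5, 4->4, 6->6, 1->1, 3->3, 2->2
Step 2: d_i = R_x(i) - R_y(i); compute d_i^2.
  (5-5)^2=0, (4-4)^2=0, (2-6)^2=16, (1-1)^2=0, (3-3)^2=0, (6-2)^2=16
sum(d^2) = 32.
Step 3: rho = 1 - 6*32 / (6*(6^2 - 1)) = 1 - 192/210 = 0.085714.
Step 4: Under H0, t = rho * sqrt((n-2)/(1-rho^2)) = 0.1721 ~ t(4).
Step 5: Two-sided p-value from the t-distribution with 4 df = 0.871743.
Step 6: alpha = 0.1. fail to reject H0.

rho = 0.0857, p = 0.871743, fail to reject H0 at alpha = 0.1.


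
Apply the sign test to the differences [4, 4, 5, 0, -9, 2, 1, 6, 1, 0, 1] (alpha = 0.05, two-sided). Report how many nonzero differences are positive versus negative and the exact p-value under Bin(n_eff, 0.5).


Step 1: Discard zero differences. Original n = 11; n_eff = number of nonzero differences = 9.
Nonzero differences (with sign): +4, +4, +5, -9, +2, +1, +6, +1, +1
Step 2: Count signs: positive = 8, negative = 1.
Step 3: Under H0: P(positive) = 0.5, so the number of positives S ~ Bin(9, 0.5).
Step 4: Two-sided exact p-value = sum of Bin(9,0.5) probabilities at or below the observed probability = 0.039062.
Step 5: alpha = 0.05. reject H0.

n_eff = 9, pos = 8, neg = 1, p = 0.039062, reject H0.


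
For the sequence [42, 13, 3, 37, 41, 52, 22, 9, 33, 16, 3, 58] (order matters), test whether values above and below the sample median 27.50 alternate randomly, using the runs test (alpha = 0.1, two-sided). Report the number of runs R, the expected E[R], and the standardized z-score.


Step 1: Compute median = 27.50; label A = above, B = below.
Labels in order: ABBAAABBABBA  (n_A = 6, n_B = 6)
Step 2: Count runs R = 7.
Step 3: Under H0 (random ordering), E[R] = 2*n_A*n_B/(n_A+n_B) + 1 = 2*6*6/12 + 1 = 7.0000.
        Var[R] = 2*n_A*n_B*(2*n_A*n_B - n_A - n_B) / ((n_A+n_B)^2 * (n_A+n_B-1)) = 4320/1584 = 2.7273.
        SD[R] = 1.6514.
Step 4: R = E[R], so z = 0 with no continuity correction.
Step 5: Two-sided p-value via normal approximation = 2*(1 - Phi(|z|)) = 1.000000.
Step 6: alpha = 0.1. fail to reject H0.

R = 7, z = 0.0000, p = 1.000000, fail to reject H0.


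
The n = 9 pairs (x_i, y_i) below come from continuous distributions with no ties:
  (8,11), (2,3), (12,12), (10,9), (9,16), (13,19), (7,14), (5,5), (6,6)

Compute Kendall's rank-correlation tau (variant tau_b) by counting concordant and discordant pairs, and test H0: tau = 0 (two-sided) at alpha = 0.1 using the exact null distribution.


Step 1: Enumerate the 36 unordered pairs (i,j) with i<j and classify each by sign(x_j-x_i) * sign(y_j-y_i).
  (1,2):dx=-6,dy=-8->C; (1,3):dx=+4,dy=+1->C; (1,4):dx=+2,dy=-2->D; (1,5):dx=+1,dy=+5->C
  (1,6):dx=+5,dy=+8->C; (1,7):dx=-1,dy=+3->D; (1,8):dx=-3,dy=-6->C; (1,9):dx=-2,dy=-5->C
  (2,3):dx=+10,dy=+9->C; (2,4):dx=+8,dy=+6->C; (2,5):dx=+7,dy=+13->C; (2,6):dx=+11,dy=+16->C
  (2,7):dx=+5,dy=+11->C; (2,8):dx=+3,dy=+2->C; (2,9):dx=+4,dy=+3->C; (3,4):dx=-2,dy=-3->C
  (3,5):dx=-3,dy=+4->D; (3,6):dx=+1,dy=+7->C; (3,7):dx=-5,dy=+2->D; (3,8):dx=-7,dy=-7->C
  (3,9):dx=-6,dy=-6->C; (4,5):dx=-1,dy=+7->D; (4,6):dx=+3,dy=+10->C; (4,7):dx=-3,dy=+5->D
  (4,8):dx=-5,dy=-4->C; (4,9):dx=-4,dy=-3->C; (5,6):dx=+4,dy=+3->C; (5,7):dx=-2,dy=-2->C
  (5,8):dx=-4,dy=-11->C; (5,9):dx=-3,dy=-10->C; (6,7):dx=-6,dy=-5->C; (6,8):dx=-8,dy=-14->C
  (6,9):dx=-7,dy=-13->C; (7,8):dx=-2,dy=-9->C; (7,9):dx=-1,dy=-8->C; (8,9):dx=+1,dy=+1->C
Step 2: C = 30, D = 6, total pairs = 36.
Step 3: tau = (C - D)/(n(n-1)/2) = (30 - 6)/36 = 0.666667.
Step 4: Exact two-sided p-value (enumerate n! = 362880 permutations of y under H0): p = 0.012665.
Step 5: alpha = 0.1. reject H0.

tau_b = 0.6667 (C=30, D=6), p = 0.012665, reject H0.


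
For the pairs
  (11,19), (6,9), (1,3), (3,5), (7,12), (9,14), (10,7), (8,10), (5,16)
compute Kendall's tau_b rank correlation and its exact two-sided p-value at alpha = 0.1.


Step 1: Enumerate the 36 unordered pairs (i,j) with i<j and classify each by sign(x_j-x_i) * sign(y_j-y_i).
  (1,2):dx=-5,dy=-10->C; (1,3):dx=-10,dy=-16->C; (1,4):dx=-8,dy=-14->C; (1,5):dx=-4,dy=-7->C
  (1,6):dx=-2,dy=-5->C; (1,7):dx=-1,dy=-12->C; (1,8):dx=-3,dy=-9->C; (1,9):dx=-6,dy=-3->C
  (2,3):dx=-5,dy=-6->C; (2,4):dx=-3,dy=-4->C; (2,5):dx=+1,dy=+3->C; (2,6):dx=+3,dy=+5->C
  (2,7):dx=+4,dy=-2->D; (2,8):dx=+2,dy=+1->C; (2,9):dx=-1,dy=+7->D; (3,4):dx=+2,dy=+2->C
  (3,5):dx=+6,dy=+9->C; (3,6):dx=+8,dy=+11->C; (3,7):dx=+9,dy=+4->C; (3,8):dx=+7,dy=+7->C
  (3,9):dx=+4,dy=+13->C; (4,5):dx=+4,dy=+7->C; (4,6):dx=+6,dy=+9->C; (4,7):dx=+7,dy=+2->C
  (4,8):dx=+5,dy=+5->C; (4,9):dx=+2,dy=+11->C; (5,6):dx=+2,dy=+2->C; (5,7):dx=+3,dy=-5->D
  (5,8):dx=+1,dy=-2->D; (5,9):dx=-2,dy=+4->D; (6,7):dx=+1,dy=-7->D; (6,8):dx=-1,dy=-4->C
  (6,9):dx=-4,dy=+2->D; (7,8):dx=-2,dy=+3->D; (7,9):dx=-5,dy=+9->D; (8,9):dx=-3,dy=+6->D
Step 2: C = 26, D = 10, total pairs = 36.
Step 3: tau = (C - D)/(n(n-1)/2) = (26 - 10)/36 = 0.444444.
Step 4: Exact two-sided p-value (enumerate n! = 362880 permutations of y under H0): p = 0.119439.
Step 5: alpha = 0.1. fail to reject H0.

tau_b = 0.4444 (C=26, D=10), p = 0.119439, fail to reject H0.


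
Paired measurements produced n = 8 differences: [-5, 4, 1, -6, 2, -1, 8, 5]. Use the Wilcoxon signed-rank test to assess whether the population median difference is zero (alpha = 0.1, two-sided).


Step 1: Drop any zero differences (none here) and take |d_i|.
|d| = [5, 4, 1, 6, 2, 1, 8, 5]
Step 2: Midrank |d_i| (ties get averaged ranks).
ranks: |5|->5.5, |4|->4, |1|->1.5, |6|->7, |2|->3, |1|->1.5, |8|->8, |5|->5.5
Step 3: Attach original signs; sum ranks with positive sign and with negative sign.
W+ = 4 + 1.5 + 3 + 8 + 5.5 = 22
W- = 5.5 + 7 + 1.5 = 14
(Check: W+ + W- = 36 should equal n(n+1)/2 = 36.)
Step 4: Test statistic W = min(W+, W-) = 14.
Step 5: Ties in |d|, so use the tie-corrected normal approximation.
        E[W] = n(n+1)/4 = 8*9/4 = 18.
        Tie groups: |d|=1 (t=2), |d|=5 (t=2); sum(t^3 - t) = 12.
        Var[W] = n(n+1)(2n+1)/24 - sum(t^3-t)/48 = 1224/24 - 12/48 = 50.75.
        z = (W - E[W]) / sqrt(Var[W]) = (14 - 18) / 7.1239 = -0.5615.
        Two-sided p = 2*Phi(z) = 0.574464.
Step 6: alpha = 0.1. fail to reject H0.

W+ = 22, W- = 14, W = min = 14, p = 0.574464, fail to reject H0.


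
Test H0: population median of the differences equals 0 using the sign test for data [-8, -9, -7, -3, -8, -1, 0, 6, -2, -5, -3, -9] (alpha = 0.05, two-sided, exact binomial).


Step 1: Discard zero differences. Original n = 12; n_eff = number of nonzero differences = 11.
Nonzero differences (with sign): -8, -9, -7, -3, -8, -1, +6, -2, -5, -3, -9
Step 2: Count signs: positive = 1, negative = 10.
Step 3: Under H0: P(positive) = 0.5, so the number of positives S ~ Bin(11, 0.5).
Step 4: Two-sided exact p-value = sum of Bin(11,0.5) probabilities at or below the observed probability = 0.011719.
Step 5: alpha = 0.05. reject H0.

n_eff = 11, pos = 1, neg = 10, p = 0.011719, reject H0.


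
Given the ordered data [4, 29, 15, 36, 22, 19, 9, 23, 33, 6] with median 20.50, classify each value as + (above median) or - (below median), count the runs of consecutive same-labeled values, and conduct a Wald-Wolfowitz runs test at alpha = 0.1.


Step 1: Compute median = 20.50; label A = above, B = below.
Labels in order: BABAABBAAB  (n_A = 5, n_B = 5)
Step 2: Count runs R = 7.
Step 3: Under H0 (random ordering), E[R] = 2*n_A*n_B/(n_A+n_B) + 1 = 2*5*5/10 + 1 = 6.0000.
        Var[R] = 2*n_A*n_B*(2*n_A*n_B - n_A - n_B) / ((n_A+n_B)^2 * (n_A+n_B-1)) = 2000/900 = 2.2222.
        SD[R] = 1.4907.
Step 4: Continuity-corrected z = (R - 0.5 - E[R]) / SD[R] = (7 - 0.5 - 6.0000) / 1.4907 = 0.3354.
Step 5: Two-sided p-value via normal approximation = 2*(1 - Phi(|z|)) = 0.737316.
Step 6: alpha = 0.1. fail to reject H0.

R = 7, z = 0.3354, p = 0.737316, fail to reject H0.


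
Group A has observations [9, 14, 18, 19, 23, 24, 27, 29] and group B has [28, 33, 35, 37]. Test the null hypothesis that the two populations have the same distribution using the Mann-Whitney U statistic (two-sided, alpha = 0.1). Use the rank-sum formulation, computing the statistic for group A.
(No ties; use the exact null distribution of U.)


Step 1: Combine and sort all 12 observations; assign midranks.
sorted (value, group): (9,X), (14,X), (18,X), (19,X), (23,X), (24,X), (27,X), (28,Y), (29,X), (33,Y), (35,Y), (37,Y)
ranks: 9->1, 14->2, 18->3, 19->4, 23->5, 24->6, 27->7, 28->8, 29->9, 33->10, 35->11, 37->12
Step 2: Rank sum for X: R1 = 1 + 2 + 3 + 4 + 5 + 6 + 7 + 9 = 37.
Step 3: U_X = R1 - n1(n1+1)/2 = 37 - 8*9/2 = 37 - 36 = 1.
       U_Y = n1*n2 - U_X = 32 - 1 = 31.
Step 4: No ties, so the exact null distribution of U (based on enumerating the C(12,8) = 495 equally likely rank assignments) gives the two-sided p-value.
Step 5: p-value = 0.008081; compare to alpha = 0.1. reject H0.

U_X = 1, p = 0.008081, reject H0 at alpha = 0.1.


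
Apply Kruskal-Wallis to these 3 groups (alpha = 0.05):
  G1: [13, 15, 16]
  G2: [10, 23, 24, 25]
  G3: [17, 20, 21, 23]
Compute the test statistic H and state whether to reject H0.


Step 1: Combine all N = 11 observations and assign midranks.
sorted (value, group, rank): (10,G2,1), (13,G1,2), (15,G1,3), (16,G1,4), (17,G3,5), (20,G3,6), (21,G3,7), (23,G2,8.5), (23,G3,8.5), (24,G2,10), (25,G2,11)
Step 2: Sum ranks within each group.
R_1 = 9 (n_1 = 3)
R_2 = 30.5 (n_2 = 4)
R_3 = 26.5 (n_3 = 4)
Step 3: H = 12/(N(N+1)) * sum(R_i^2/n_i) - 3(N+1)
     = 12/(11*12) * (9^2/3 + 30.5^2/4 + 26.5^2/4) - 3*12
     = 0.090909 * 435.125 - 36
     = 3.556818.
Step 4: Ties present; correction factor C = 1 - 6/(11^3 - 11) = 0.995455. Corrected H = 3.556818 / 0.995455 = 3.573059.
Step 5: Under H0, H ~ chi^2(2); p-value = 0.167541.
Step 6: alpha = 0.05. fail to reject H0.

H = 3.5731, df = 2, p = 0.167541, fail to reject H0.


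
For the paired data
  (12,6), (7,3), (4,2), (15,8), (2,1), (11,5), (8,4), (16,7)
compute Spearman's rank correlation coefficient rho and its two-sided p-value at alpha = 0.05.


Step 1: Rank x and y separately (midranks; no ties here).
rank(x): 12->6, 7->3, 4->2, 15->7, 2->1, 11->5, 8->4, 16->8
rank(y): 6->6, 3->3, 2->2, 8->8, 1->1, 5->5, 4->4, 7->7
Step 2: d_i = R_x(i) - R_y(i); compute d_i^2.
  (6-6)^2=0, (3-3)^2=0, (2-2)^2=0, (7-8)^2=1, (1-1)^2=0, (5-5)^2=0, (4-4)^2=0, (8-7)^2=1
sum(d^2) = 2.
Step 3: rho = 1 - 6*2 / (8*(8^2 - 1)) = 1 - 12/504 = 0.976190.
Step 4: Under H0, t = rho * sqrt((n-2)/(1-rho^2)) = 11.0235 ~ t(6).
Step 5: Two-sided p-value from the t-distribution with 6 df = 0.000033.
Step 6: alpha = 0.05. reject H0.

rho = 0.9762, p = 0.000033, reject H0 at alpha = 0.05.


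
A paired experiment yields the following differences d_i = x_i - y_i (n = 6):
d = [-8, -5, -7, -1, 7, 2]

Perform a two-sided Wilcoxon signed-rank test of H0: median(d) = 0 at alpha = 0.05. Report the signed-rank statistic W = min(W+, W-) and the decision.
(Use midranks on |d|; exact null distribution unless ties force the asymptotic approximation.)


Step 1: Drop any zero differences (none here) and take |d_i|.
|d| = [8, 5, 7, 1, 7, 2]
Step 2: Midrank |d_i| (ties get averaged ranks).
ranks: |8|->6, |5|->3, |7|->4.5, |1|->1, |7|->4.5, |2|->2
Step 3: Attach original signs; sum ranks with positive sign and with negative sign.
W+ = 4.5 + 2 = 6.5
W- = 6 + 3 + 4.5 + 1 = 14.5
(Check: W+ + W- = 21 should equal n(n+1)/2 = 21.)
Step 4: Test statistic W = min(W+, W-) = 6.5.
Step 5: Ties in |d|, so use the tie-corrected normal approximation.
        E[W] = n(n+1)/4 = 6*7/4 = 10.5.
        Tie groups: |d|=7 (t=2); sum(t^3 - t) = 6.
        Var[W] = n(n+1)(2n+1)/24 - sum(t^3-t)/48 = 546/24 - 6/48 = 22.625.
        z = (W - E[W]) / sqrt(Var[W]) = (6.5 - 10.5) / 4.7566 = -0.8409.
        Two-sided p = 2*Phi(z) = 0.400381.
Step 6: alpha = 0.05. fail to reject H0.

W+ = 6.5, W- = 14.5, W = min = 6.5, p = 0.400381, fail to reject H0.


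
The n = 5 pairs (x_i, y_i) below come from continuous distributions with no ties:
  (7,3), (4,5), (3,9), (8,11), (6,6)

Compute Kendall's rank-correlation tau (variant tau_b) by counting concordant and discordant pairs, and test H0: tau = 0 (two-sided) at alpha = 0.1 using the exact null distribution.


Step 1: Enumerate the 10 unordered pairs (i,j) with i<j and classify each by sign(x_j-x_i) * sign(y_j-y_i).
  (1,2):dx=-3,dy=+2->D; (1,3):dx=-4,dy=+6->D; (1,4):dx=+1,dy=+8->C; (1,5):dx=-1,dy=+3->D
  (2,3):dx=-1,dy=+4->D; (2,4):dx=+4,dy=+6->C; (2,5):dx=+2,dy=+1->C; (3,4):dx=+5,dy=+2->C
  (3,5):dx=+3,dy=-3->D; (4,5):dx=-2,dy=-5->C
Step 2: C = 5, D = 5, total pairs = 10.
Step 3: tau = (C - D)/(n(n-1)/2) = (5 - 5)/10 = 0.000000.
Step 4: Exact two-sided p-value (enumerate n! = 120 permutations of y under H0): p = 1.000000.
Step 5: alpha = 0.1. fail to reject H0.

tau_b = 0.0000 (C=5, D=5), p = 1.000000, fail to reject H0.


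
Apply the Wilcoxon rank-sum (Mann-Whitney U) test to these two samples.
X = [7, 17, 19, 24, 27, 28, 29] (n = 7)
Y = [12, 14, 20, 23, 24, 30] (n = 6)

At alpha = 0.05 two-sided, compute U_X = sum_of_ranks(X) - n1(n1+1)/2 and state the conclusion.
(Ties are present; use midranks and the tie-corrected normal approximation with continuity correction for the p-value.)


Step 1: Combine and sort all 13 observations; assign midranks.
sorted (value, group): (7,X), (12,Y), (14,Y), (17,X), (19,X), (20,Y), (23,Y), (24,X), (24,Y), (27,X), (28,X), (29,X), (30,Y)
ranks: 7->1, 12->2, 14->3, 17->4, 19->5, 20->6, 23->7, 24->8.5, 24->8.5, 27->10, 28->11, 29->12, 30->13
Step 2: Rank sum for X: R1 = 1 + 4 + 5 + 8.5 + 10 + 11 + 12 = 51.5.
Step 3: U_X = R1 - n1(n1+1)/2 = 51.5 - 7*8/2 = 51.5 - 28 = 23.5.
       U_Y = n1*n2 - U_X = 42 - 23.5 = 18.5.
Step 4: Ties are present, so use the tie-corrected normal approximation (with continuity correction) for the p-value.
Step 5: p-value = 0.774796; compare to alpha = 0.05. fail to reject H0.

U_X = 23.5, p = 0.774796, fail to reject H0 at alpha = 0.05.


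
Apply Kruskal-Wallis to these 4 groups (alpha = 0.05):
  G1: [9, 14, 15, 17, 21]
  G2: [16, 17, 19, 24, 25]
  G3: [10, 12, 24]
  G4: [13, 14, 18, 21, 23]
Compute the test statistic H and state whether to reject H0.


Step 1: Combine all N = 18 observations and assign midranks.
sorted (value, group, rank): (9,G1,1), (10,G3,2), (12,G3,3), (13,G4,4), (14,G1,5.5), (14,G4,5.5), (15,G1,7), (16,G2,8), (17,G1,9.5), (17,G2,9.5), (18,G4,11), (19,G2,12), (21,G1,13.5), (21,G4,13.5), (23,G4,15), (24,G2,16.5), (24,G3,16.5), (25,G2,18)
Step 2: Sum ranks within each group.
R_1 = 36.5 (n_1 = 5)
R_2 = 64 (n_2 = 5)
R_3 = 21.5 (n_3 = 3)
R_4 = 49 (n_4 = 5)
Step 3: H = 12/(N(N+1)) * sum(R_i^2/n_i) - 3(N+1)
     = 12/(18*19) * (36.5^2/5 + 64^2/5 + 21.5^2/3 + 49^2/5) - 3*19
     = 0.035088 * 1719.93 - 57
     = 3.348538.
Step 4: Ties present; correction factor C = 1 - 24/(18^3 - 18) = 0.995872. Corrected H = 3.348538 / 0.995872 = 3.362418.
Step 5: Under H0, H ~ chi^2(3); p-value = 0.339049.
Step 6: alpha = 0.05. fail to reject H0.

H = 3.3624, df = 3, p = 0.339049, fail to reject H0.


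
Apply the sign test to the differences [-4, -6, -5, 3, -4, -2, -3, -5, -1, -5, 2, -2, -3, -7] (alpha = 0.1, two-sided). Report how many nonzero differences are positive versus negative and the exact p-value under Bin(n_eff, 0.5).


Step 1: Discard zero differences. Original n = 14; n_eff = number of nonzero differences = 14.
Nonzero differences (with sign): -4, -6, -5, +3, -4, -2, -3, -5, -1, -5, +2, -2, -3, -7
Step 2: Count signs: positive = 2, negative = 12.
Step 3: Under H0: P(positive) = 0.5, so the number of positives S ~ Bin(14, 0.5).
Step 4: Two-sided exact p-value = sum of Bin(14,0.5) probabilities at or below the observed probability = 0.012939.
Step 5: alpha = 0.1. reject H0.

n_eff = 14, pos = 2, neg = 12, p = 0.012939, reject H0.


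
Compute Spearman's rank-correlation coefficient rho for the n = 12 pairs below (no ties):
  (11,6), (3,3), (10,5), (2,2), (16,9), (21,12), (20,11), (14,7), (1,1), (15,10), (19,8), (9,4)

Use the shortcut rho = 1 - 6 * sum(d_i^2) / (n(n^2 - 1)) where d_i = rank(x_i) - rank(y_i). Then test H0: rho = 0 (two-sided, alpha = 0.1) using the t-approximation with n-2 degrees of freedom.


Step 1: Rank x and y separately (midranks; no ties here).
rank(x): 11->6, 3->3, 10->5, 2->2, 16->9, 21->12, 20->11, 14->7, 1->1, 15->8, 19->10, 9->4
rank(y): 6->6, 3->3, 5->5, 2->2, 9->9, 12->12, 11->11, 7->7, 1->1, 10->10, 8->8, 4->4
Step 2: d_i = R_x(i) - R_y(i); compute d_i^2.
  (6-6)^2=0, (3-3)^2=0, (5-5)^2=0, (2-2)^2=0, (9-9)^2=0, (12-12)^2=0, (11-11)^2=0, (7-7)^2=0, (1-1)^2=0, (8-10)^2=4, (10-8)^2=4, (4-4)^2=0
sum(d^2) = 8.
Step 3: rho = 1 - 6*8 / (12*(12^2 - 1)) = 1 - 48/1716 = 0.972028.
Step 4: Under H0, t = rho * sqrt((n-2)/(1-rho^2)) = 13.0876 ~ t(10).
Step 5: Two-sided p-value from the t-distribution with 10 df = 0.000000.
Step 6: alpha = 0.1. reject H0.

rho = 0.9720, p = 0.000000, reject H0 at alpha = 0.1.


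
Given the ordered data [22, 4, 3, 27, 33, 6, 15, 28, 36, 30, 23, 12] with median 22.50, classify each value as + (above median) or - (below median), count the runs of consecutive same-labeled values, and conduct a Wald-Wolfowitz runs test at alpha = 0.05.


Step 1: Compute median = 22.50; label A = above, B = below.
Labels in order: BBBAABBAAAAB  (n_A = 6, n_B = 6)
Step 2: Count runs R = 5.
Step 3: Under H0 (random ordering), E[R] = 2*n_A*n_B/(n_A+n_B) + 1 = 2*6*6/12 + 1 = 7.0000.
        Var[R] = 2*n_A*n_B*(2*n_A*n_B - n_A - n_B) / ((n_A+n_B)^2 * (n_A+n_B-1)) = 4320/1584 = 2.7273.
        SD[R] = 1.6514.
Step 4: Continuity-corrected z = (R + 0.5 - E[R]) / SD[R] = (5 + 0.5 - 7.0000) / 1.6514 = -0.9083.
Step 5: Two-sided p-value via normal approximation = 2*(1 - Phi(|z|)) = 0.363722.
Step 6: alpha = 0.05. fail to reject H0.

R = 5, z = -0.9083, p = 0.363722, fail to reject H0.


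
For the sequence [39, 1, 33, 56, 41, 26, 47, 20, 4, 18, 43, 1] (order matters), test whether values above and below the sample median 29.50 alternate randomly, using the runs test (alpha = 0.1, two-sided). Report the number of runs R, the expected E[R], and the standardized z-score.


Step 1: Compute median = 29.50; label A = above, B = below.
Labels in order: ABAAABABBBAB  (n_A = 6, n_B = 6)
Step 2: Count runs R = 8.
Step 3: Under H0 (random ordering), E[R] = 2*n_A*n_B/(n_A+n_B) + 1 = 2*6*6/12 + 1 = 7.0000.
        Var[R] = 2*n_A*n_B*(2*n_A*n_B - n_A - n_B) / ((n_A+n_B)^2 * (n_A+n_B-1)) = 4320/1584 = 2.7273.
        SD[R] = 1.6514.
Step 4: Continuity-corrected z = (R - 0.5 - E[R]) / SD[R] = (8 - 0.5 - 7.0000) / 1.6514 = 0.3028.
Step 5: Two-sided p-value via normal approximation = 2*(1 - Phi(|z|)) = 0.762069.
Step 6: alpha = 0.1. fail to reject H0.

R = 8, z = 0.3028, p = 0.762069, fail to reject H0.


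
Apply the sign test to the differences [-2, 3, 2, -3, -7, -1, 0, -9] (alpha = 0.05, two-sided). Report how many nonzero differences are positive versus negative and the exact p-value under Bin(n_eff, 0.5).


Step 1: Discard zero differences. Original n = 8; n_eff = number of nonzero differences = 7.
Nonzero differences (with sign): -2, +3, +2, -3, -7, -1, -9
Step 2: Count signs: positive = 2, negative = 5.
Step 3: Under H0: P(positive) = 0.5, so the number of positives S ~ Bin(7, 0.5).
Step 4: Two-sided exact p-value = sum of Bin(7,0.5) probabilities at or below the observed probability = 0.453125.
Step 5: alpha = 0.05. fail to reject H0.

n_eff = 7, pos = 2, neg = 5, p = 0.453125, fail to reject H0.


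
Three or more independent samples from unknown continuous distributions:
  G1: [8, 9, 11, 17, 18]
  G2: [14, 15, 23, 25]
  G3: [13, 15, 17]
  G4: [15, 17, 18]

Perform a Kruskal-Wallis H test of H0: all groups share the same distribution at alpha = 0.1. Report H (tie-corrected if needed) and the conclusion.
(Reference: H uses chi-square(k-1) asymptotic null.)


Step 1: Combine all N = 15 observations and assign midranks.
sorted (value, group, rank): (8,G1,1), (9,G1,2), (11,G1,3), (13,G3,4), (14,G2,5), (15,G2,7), (15,G3,7), (15,G4,7), (17,G1,10), (17,G3,10), (17,G4,10), (18,G1,12.5), (18,G4,12.5), (23,G2,14), (25,G2,15)
Step 2: Sum ranks within each group.
R_1 = 28.5 (n_1 = 5)
R_2 = 41 (n_2 = 4)
R_3 = 21 (n_3 = 3)
R_4 = 29.5 (n_4 = 3)
Step 3: H = 12/(N(N+1)) * sum(R_i^2/n_i) - 3(N+1)
     = 12/(15*16) * (28.5^2/5 + 41^2/4 + 21^2/3 + 29.5^2/3) - 3*16
     = 0.050000 * 1019.78 - 48
     = 2.989167.
Step 4: Ties present; correction factor C = 1 - 54/(15^3 - 15) = 0.983929. Corrected H = 2.989167 / 0.983929 = 3.037992.
Step 5: Under H0, H ~ chi^2(3); p-value = 0.385805.
Step 6: alpha = 0.1. fail to reject H0.

H = 3.0380, df = 3, p = 0.385805, fail to reject H0.


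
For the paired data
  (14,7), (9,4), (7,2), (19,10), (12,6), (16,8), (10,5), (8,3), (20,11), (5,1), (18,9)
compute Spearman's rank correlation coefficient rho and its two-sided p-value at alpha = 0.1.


Step 1: Rank x and y separately (midranks; no ties here).
rank(x): 14->7, 9->4, 7->2, 19->10, 12->6, 16->8, 10->5, 8->3, 20->11, 5->1, 18->9
rank(y): 7->7, 4->4, 2->2, 10->10, 6->6, 8->8, 5->5, 3->3, 11->11, 1->1, 9->9
Step 2: d_i = R_x(i) - R_y(i); compute d_i^2.
  (7-7)^2=0, (4-4)^2=0, (2-2)^2=0, (10-10)^2=0, (6-6)^2=0, (8-8)^2=0, (5-5)^2=0, (3-3)^2=0, (11-11)^2=0, (1-1)^2=0, (9-9)^2=0
sum(d^2) = 0.
Step 3: rho = 1 - 6*0 / (11*(11^2 - 1)) = 1 - 0/1320 = 1.000000.
Step 5: Two-sided p-value from the t-distribution with 9 df = 0.000000.
Step 6: alpha = 0.1. reject H0.

rho = 1.0000, p = 0.000000, reject H0 at alpha = 0.1.


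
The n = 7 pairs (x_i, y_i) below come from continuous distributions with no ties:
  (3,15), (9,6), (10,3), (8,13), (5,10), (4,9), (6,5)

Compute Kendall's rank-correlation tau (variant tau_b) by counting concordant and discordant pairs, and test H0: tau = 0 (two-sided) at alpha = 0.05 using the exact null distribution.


Step 1: Enumerate the 21 unordered pairs (i,j) with i<j and classify each by sign(x_j-x_i) * sign(y_j-y_i).
  (1,2):dx=+6,dy=-9->D; (1,3):dx=+7,dy=-12->D; (1,4):dx=+5,dy=-2->D; (1,5):dx=+2,dy=-5->D
  (1,6):dx=+1,dy=-6->D; (1,7):dx=+3,dy=-10->D; (2,3):dx=+1,dy=-3->D; (2,4):dx=-1,dy=+7->D
  (2,5):dx=-4,dy=+4->D; (2,6):dx=-5,dy=+3->D; (2,7):dx=-3,dy=-1->C; (3,4):dx=-2,dy=+10->D
  (3,5):dx=-5,dy=+7->D; (3,6):dx=-6,dy=+6->D; (3,7):dx=-4,dy=+2->D; (4,5):dx=-3,dy=-3->C
  (4,6):dx=-4,dy=-4->C; (4,7):dx=-2,dy=-8->C; (5,6):dx=-1,dy=-1->C; (5,7):dx=+1,dy=-5->D
  (6,7):dx=+2,dy=-4->D
Step 2: C = 5, D = 16, total pairs = 21.
Step 3: tau = (C - D)/(n(n-1)/2) = (5 - 16)/21 = -0.523810.
Step 4: Exact two-sided p-value (enumerate n! = 5040 permutations of y under H0): p = 0.136111.
Step 5: alpha = 0.05. fail to reject H0.

tau_b = -0.5238 (C=5, D=16), p = 0.136111, fail to reject H0.


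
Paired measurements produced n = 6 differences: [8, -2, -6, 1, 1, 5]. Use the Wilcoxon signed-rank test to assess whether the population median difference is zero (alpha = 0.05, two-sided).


Step 1: Drop any zero differences (none here) and take |d_i|.
|d| = [8, 2, 6, 1, 1, 5]
Step 2: Midrank |d_i| (ties get averaged ranks).
ranks: |8|->6, |2|->3, |6|->5, |1|->1.5, |1|->1.5, |5|->4
Step 3: Attach original signs; sum ranks with positive sign and with negative sign.
W+ = 6 + 1.5 + 1.5 + 4 = 13
W- = 3 + 5 = 8
(Check: W+ + W- = 21 should equal n(n+1)/2 = 21.)
Step 4: Test statistic W = min(W+, W-) = 8.
Step 5: Ties in |d|, so use the tie-corrected normal approximation.
        E[W] = n(n+1)/4 = 6*7/4 = 10.5.
        Tie groups: |d|=1 (t=2); sum(t^3 - t) = 6.
        Var[W] = n(n+1)(2n+1)/24 - sum(t^3-t)/48 = 546/24 - 6/48 = 22.625.
        z = (W - E[W]) / sqrt(Var[W]) = (8 - 10.5) / 4.7566 = -0.5256.
        Two-sided p = 2*Phi(z) = 0.599174.
Step 6: alpha = 0.05. fail to reject H0.

W+ = 13, W- = 8, W = min = 8, p = 0.599174, fail to reject H0.


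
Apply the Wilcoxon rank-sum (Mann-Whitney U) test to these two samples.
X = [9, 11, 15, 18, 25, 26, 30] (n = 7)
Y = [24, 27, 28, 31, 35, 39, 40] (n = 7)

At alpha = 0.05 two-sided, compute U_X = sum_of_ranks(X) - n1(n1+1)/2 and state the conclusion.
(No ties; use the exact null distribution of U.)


Step 1: Combine and sort all 14 observations; assign midranks.
sorted (value, group): (9,X), (11,X), (15,X), (18,X), (24,Y), (25,X), (26,X), (27,Y), (28,Y), (30,X), (31,Y), (35,Y), (39,Y), (40,Y)
ranks: 9->1, 11->2, 15->3, 18->4, 24->5, 25->6, 26->7, 27->8, 28->9, 30->10, 31->11, 35->12, 39->13, 40->14
Step 2: Rank sum for X: R1 = 1 + 2 + 3 + 4 + 6 + 7 + 10 = 33.
Step 3: U_X = R1 - n1(n1+1)/2 = 33 - 7*8/2 = 33 - 28 = 5.
       U_Y = n1*n2 - U_X = 49 - 5 = 44.
Step 4: No ties, so the exact null distribution of U (based on enumerating the C(14,7) = 3432 equally likely rank assignments) gives the two-sided p-value.
Step 5: p-value = 0.011072; compare to alpha = 0.05. reject H0.

U_X = 5, p = 0.011072, reject H0 at alpha = 0.05.
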